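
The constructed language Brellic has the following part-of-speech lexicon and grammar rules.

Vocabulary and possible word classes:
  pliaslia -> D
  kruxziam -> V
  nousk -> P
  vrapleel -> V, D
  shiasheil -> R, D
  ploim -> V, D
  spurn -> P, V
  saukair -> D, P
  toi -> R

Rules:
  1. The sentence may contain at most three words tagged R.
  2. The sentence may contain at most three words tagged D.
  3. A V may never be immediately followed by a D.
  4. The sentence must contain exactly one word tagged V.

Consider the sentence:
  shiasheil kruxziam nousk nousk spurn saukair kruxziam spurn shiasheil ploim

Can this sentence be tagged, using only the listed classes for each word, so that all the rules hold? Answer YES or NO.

NO

Candidates per position — 1:shiasheil {R,D}; 2:kruxziam {V}; 3:nousk {P}; 4:nousk {P}; 5:spurn {P,V}; 6:saukair {D,P}; 7:kruxziam {V}; 8:spurn {P,V}; 9:shiasheil {R,D}; 10:ploim {V,D}.
Rule 4 cannot be satisfied by any choice of tags from the lexicon.
So there is no consistent tagging.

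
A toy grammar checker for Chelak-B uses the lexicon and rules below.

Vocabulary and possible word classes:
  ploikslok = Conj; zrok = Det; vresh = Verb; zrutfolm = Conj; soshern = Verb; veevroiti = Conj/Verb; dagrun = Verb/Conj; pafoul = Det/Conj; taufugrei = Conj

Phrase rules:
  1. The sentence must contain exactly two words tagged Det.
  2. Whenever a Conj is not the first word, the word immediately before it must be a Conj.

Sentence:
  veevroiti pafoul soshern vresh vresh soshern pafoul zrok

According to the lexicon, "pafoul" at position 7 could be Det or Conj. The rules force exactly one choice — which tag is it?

Candidates per position — 1:veevroiti {Conj,Verb}; 2:pafoul {Det,Conj}; 3:soshern {Verb}; 4:vresh {Verb}; 5:vresh {Verb}; 6:soshern {Verb}; 7:pafoul {Det,Conj}; 8:zrok {Det}.
Word 7 cannot be Conj — rule 2 would then fail for every completion. It is Det.
Word 2 cannot be Det — rule 1 would then fail for every completion. It is Conj.
Word 1 cannot be Verb — rule 2 would then fail for every completion. It is Conj.
The unique satisfying tagging is: Conj Conj Verb Verb Verb Verb Det Det.
Verifying each rule — rule 1 ok; rule 2 ok.

Det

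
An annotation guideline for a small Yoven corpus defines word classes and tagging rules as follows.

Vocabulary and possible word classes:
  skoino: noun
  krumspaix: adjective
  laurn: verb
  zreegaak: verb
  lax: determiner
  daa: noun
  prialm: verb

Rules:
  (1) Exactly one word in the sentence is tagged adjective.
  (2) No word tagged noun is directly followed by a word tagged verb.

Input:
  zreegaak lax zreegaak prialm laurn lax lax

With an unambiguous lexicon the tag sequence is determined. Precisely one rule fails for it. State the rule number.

1

Fixed tagging: verb determiner verb verb verb determiner determiner.
Checking each rule: R1 fail, R2 pass.
Only rule 1 fails.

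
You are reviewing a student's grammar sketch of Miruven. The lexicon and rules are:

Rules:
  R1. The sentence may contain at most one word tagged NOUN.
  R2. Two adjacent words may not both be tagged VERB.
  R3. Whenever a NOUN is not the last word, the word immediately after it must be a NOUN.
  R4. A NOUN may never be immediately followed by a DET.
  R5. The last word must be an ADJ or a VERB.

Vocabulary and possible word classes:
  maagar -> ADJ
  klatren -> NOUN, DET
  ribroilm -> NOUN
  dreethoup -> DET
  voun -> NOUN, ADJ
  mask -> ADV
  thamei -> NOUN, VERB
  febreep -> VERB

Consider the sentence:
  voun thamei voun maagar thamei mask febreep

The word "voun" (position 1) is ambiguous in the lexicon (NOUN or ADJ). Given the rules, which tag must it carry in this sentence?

ADJ

Candidates per position — 1:voun {NOUN,ADJ}; 2:thamei {NOUN,VERB}; 3:voun {NOUN,ADJ}; 4:maagar {ADJ}; 5:thamei {NOUN,VERB}; 6:mask {ADV}; 7:febreep {VERB}.
If word 1 were NOUN, no tagging could satisfy rule 3; so word 1 is ADJ.
If word 2 were NOUN, no tagging could satisfy rule 3; so word 2 is VERB.
If word 3 were NOUN, no tagging could satisfy rule 3; so word 3 is ADJ.
If word 5 were NOUN, no tagging could satisfy rule 3; so word 5 is VERB.
So the tagging must be: ADJ VERB ADJ ADJ VERB ADV VERB.
Rule-by-rule: rule 1 holds; rule 2 holds; rule 3 holds; rule 4 holds; rule 5 holds.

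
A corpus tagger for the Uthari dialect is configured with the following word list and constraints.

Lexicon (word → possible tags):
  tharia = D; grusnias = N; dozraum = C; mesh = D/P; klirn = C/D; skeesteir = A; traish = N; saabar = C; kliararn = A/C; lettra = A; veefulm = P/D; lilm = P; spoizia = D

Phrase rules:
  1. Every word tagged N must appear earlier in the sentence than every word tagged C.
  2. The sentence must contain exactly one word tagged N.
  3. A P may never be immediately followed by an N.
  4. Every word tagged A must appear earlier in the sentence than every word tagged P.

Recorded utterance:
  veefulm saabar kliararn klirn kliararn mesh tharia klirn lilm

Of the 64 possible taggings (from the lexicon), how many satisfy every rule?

0

Candidates per position — 1:veefulm {P,D}; 2:saabar {C}; 3:kliararn {A,C}; 4:klirn {C,D}; 5:kliararn {A,C}; 6:mesh {D,P}; 7:tharia {D}; 8:klirn {C,D}; 9:lilm {P}.
There are 64 candidate sequences in total.
Rule 2 cannot be satisfied by any choice of tags from the lexicon.
So there is no consistent tagging.
Count = 0.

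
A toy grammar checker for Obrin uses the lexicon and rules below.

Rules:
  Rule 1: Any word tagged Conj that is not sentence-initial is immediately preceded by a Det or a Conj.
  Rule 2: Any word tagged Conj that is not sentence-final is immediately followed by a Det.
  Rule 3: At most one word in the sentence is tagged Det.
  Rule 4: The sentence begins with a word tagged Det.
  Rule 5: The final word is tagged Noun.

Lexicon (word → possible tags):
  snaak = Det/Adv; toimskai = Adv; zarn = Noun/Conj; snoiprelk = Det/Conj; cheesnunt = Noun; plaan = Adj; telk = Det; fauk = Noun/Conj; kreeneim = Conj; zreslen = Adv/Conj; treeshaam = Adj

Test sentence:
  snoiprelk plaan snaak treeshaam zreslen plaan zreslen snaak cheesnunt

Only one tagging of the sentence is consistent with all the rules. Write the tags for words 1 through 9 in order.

Det Adj Adv Adj Adv Adj Adv Adv Noun

Candidates per position — 1:snoiprelk {Det,Conj}; 2:plaan {Adj}; 3:snaak {Det,Adv}; 4:treeshaam {Adj}; 5:zreslen {Adv,Conj}; 6:plaan {Adj}; 7:zreslen {Adv,Conj}; 8:snaak {Det,Adv}; 9:cheesnunt {Noun}.
If word 1 were Conj, no tagging could satisfy rule 2; so word 1 is Det.
If word 3 were Det, no tagging could satisfy rule 3; so word 3 is Adv.
If word 5 were Conj, no tagging could satisfy rule 1; so word 5 is Adv.
If word 7 were Conj, no tagging could satisfy rule 1; so word 7 is Adv.
If word 8 were Det, no tagging could satisfy rule 3; so word 8 is Adv.
The only consistent sequence is: Det Adj Adv Adj Adv Adj Adv Adv Noun.
Checking: rule 1 ✓; rule 2 ✓; rule 3 ✓; rule 4 ✓; rule 5 ✓.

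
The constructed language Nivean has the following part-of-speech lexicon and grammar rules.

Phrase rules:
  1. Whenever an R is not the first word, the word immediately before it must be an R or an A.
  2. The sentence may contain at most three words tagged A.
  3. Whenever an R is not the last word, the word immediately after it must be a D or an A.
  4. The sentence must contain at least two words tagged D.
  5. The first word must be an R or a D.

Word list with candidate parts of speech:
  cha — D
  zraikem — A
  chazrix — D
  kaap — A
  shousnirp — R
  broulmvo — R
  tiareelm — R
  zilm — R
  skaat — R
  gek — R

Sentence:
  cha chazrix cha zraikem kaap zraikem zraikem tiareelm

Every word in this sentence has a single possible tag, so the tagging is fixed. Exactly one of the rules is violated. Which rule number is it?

Fixed tagging: D D D A A A A R.
Checking each rule: R1 pass, R2 fail, R3 pass, R4 pass, R5 pass.
Only rule 2 fails.

2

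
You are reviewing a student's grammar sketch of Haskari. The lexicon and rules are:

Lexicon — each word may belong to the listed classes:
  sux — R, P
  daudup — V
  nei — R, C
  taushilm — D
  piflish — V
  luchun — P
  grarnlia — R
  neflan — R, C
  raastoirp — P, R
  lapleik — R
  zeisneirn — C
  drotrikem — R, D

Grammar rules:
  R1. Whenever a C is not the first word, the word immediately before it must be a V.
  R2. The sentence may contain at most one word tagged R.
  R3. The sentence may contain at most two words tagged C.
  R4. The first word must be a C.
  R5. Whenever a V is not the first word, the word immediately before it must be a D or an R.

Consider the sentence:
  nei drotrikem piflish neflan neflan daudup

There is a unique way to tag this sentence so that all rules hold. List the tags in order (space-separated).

Candidates per position — 1:nei {R,C}; 2:drotrikem {R,D}; 3:piflish {V}; 4:neflan {R,C}; 5:neflan {R,C}; 6:daudup {V}.
Position 1: R is ruled out by rule 4; that leaves C.
Position 5: C is ruled out by rule 1; that leaves R.
Position 2: R is ruled out by rule 2; that leaves D.
Position 4: R is ruled out by rule 2; that leaves C.
The only consistent sequence is: C D V C R V.
Checking: rule 1 holds; rule 2 holds; rule 3 holds; rule 4 holds; rule 5 holds.

C D V C R V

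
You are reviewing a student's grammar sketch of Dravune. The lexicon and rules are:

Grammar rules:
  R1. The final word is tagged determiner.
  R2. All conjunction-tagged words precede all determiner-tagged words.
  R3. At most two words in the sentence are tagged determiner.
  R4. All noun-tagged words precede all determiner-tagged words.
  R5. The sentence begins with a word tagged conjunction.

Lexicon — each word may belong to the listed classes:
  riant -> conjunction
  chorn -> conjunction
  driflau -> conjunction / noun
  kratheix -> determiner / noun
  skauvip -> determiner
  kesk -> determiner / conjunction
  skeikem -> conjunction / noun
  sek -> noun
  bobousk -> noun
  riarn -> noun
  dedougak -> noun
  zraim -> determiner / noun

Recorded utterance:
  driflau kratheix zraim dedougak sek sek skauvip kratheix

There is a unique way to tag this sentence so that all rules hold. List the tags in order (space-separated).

conjunction noun noun noun noun noun determiner determiner

Candidates per position — 1:driflau {conjunction,noun}; 2:kratheix {determiner,noun}; 3:zraim {determiner,noun}; 4:dedougak {noun}; 5:sek {noun}; 6:sek {noun}; 7:skauvip {determiner}; 8:kratheix {determiner,noun}.
Position 1: tagging it noun would leave rule 5 unsatisfiable, so it must be conjunction.
Position 2: tagging it determiner would leave rule 4 unsatisfiable, so it must be noun.
Position 3: tagging it determiner would leave rule 4 unsatisfiable, so it must be noun.
Position 8: tagging it noun would leave rule 1 unsatisfiable, so it must be determiner.
So the tagging must be: conjunction noun noun noun noun noun determiner determiner.
Rule-by-rule: rule 1 ok; rule 2 ok; rule 3 ok; rule 4 ok; rule 5 ok.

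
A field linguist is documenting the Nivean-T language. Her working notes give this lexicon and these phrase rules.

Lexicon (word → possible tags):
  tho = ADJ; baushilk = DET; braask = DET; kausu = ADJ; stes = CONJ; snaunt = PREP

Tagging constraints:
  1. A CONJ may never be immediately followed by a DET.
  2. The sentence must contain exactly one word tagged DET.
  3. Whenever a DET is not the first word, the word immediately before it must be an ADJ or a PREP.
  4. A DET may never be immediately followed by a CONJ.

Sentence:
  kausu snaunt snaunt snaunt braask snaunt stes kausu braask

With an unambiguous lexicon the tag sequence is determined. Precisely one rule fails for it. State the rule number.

Fixed tagging: ADJ PREP PREP PREP DET PREP CONJ ADJ DET.
Rule check: R1 ✓, R2 ✗, R3 ✓, R4 ✓.
Only rule 2 fails.

2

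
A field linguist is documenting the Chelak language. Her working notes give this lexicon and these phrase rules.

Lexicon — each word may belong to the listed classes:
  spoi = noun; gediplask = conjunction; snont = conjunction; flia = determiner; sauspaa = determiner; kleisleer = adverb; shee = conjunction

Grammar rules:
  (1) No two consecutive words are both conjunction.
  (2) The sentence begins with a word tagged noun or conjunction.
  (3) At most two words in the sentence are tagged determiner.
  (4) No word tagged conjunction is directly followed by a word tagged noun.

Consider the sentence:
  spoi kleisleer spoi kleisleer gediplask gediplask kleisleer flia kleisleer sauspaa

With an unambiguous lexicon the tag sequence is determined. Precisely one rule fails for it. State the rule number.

Fixed tagging: noun adverb noun adverb conjunction conjunction adverb determiner adverb determiner.
Checking each rule: R1 ✗, R2 ✓, R3 ✓, R4 ✓.
Only rule 1 fails.

1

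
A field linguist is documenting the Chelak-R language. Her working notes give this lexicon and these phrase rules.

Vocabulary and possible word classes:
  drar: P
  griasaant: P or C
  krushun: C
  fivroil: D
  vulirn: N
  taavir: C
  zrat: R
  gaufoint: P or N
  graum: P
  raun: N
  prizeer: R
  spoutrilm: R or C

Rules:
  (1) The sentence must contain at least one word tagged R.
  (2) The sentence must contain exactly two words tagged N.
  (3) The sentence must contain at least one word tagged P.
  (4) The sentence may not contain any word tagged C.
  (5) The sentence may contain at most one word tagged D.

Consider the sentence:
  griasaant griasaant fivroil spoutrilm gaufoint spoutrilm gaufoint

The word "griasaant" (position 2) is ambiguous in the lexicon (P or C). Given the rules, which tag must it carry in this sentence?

Candidates per position — 1:griasaant {P,C}; 2:griasaant {P,C}; 3:fivroil {D}; 4:spoutrilm {R,C}; 5:gaufoint {P,N}; 6:spoutrilm {R,C}; 7:gaufoint {P,N}.
Position 1: C is ruled out by rule 4; that leaves P.
Position 2: C is ruled out by rule 4; that leaves P.
Position 4: C is ruled out by rule 4; that leaves R.
Position 5: P is ruled out by rule 2; that leaves N.
Position 6: C is ruled out by rule 4; that leaves R.
Position 7: P is ruled out by rule 2; that leaves N.
So the tagging must be: P P D R N R N.
Check: rule 1 satisfied; rule 2 satisfied; rule 3 satisfied; rule 4 satisfied; rule 5 satisfied.

P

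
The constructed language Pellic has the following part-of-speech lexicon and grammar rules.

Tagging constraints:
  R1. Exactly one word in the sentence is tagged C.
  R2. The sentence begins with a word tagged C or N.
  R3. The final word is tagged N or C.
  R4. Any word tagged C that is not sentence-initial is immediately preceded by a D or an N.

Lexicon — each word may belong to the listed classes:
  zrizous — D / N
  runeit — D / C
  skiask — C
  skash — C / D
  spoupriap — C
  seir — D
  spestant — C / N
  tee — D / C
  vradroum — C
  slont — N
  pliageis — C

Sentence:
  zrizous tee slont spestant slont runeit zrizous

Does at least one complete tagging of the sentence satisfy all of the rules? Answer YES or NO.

YES

Candidates per position — 1:zrizous {D,N}; 2:tee {D,C}; 3:slont {N}; 4:spestant {C,N}; 5:slont {N}; 6:runeit {D,C}; 7:zrizous {D,N}.
One satisfying assignment: N D N C N D N.
Check: rule 1 satisfied; rule 2 satisfied; rule 3 satisfied; rule 4 satisfied.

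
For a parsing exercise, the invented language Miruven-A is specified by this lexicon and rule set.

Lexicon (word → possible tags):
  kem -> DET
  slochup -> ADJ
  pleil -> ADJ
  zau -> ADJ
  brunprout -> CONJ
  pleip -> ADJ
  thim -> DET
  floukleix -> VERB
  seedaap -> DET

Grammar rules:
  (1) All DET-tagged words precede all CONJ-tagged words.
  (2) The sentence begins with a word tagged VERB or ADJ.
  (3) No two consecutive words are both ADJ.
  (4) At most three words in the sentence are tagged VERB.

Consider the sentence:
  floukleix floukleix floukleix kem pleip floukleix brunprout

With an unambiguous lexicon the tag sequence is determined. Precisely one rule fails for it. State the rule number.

4

Fixed tagging: VERB VERB VERB DET ADJ VERB CONJ.
Rule check: R1 holds, R2 holds, R3 holds, R4 violated.
Only rule 4 fails.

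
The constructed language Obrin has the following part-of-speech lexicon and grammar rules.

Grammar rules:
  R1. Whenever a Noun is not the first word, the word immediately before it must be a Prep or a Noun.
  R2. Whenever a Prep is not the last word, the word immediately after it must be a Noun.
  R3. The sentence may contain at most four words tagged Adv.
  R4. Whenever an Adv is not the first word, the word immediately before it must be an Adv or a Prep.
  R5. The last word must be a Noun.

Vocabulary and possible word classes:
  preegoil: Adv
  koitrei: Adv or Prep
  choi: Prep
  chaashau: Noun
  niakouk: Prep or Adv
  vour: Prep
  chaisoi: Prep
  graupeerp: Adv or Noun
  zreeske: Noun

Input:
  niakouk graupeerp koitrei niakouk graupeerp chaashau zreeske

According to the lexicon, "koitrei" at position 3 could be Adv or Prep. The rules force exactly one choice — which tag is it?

Adv

Candidates per position — 1:niakouk {Prep,Adv}; 2:graupeerp {Adv,Noun}; 3:koitrei {Adv,Prep}; 4:niakouk {Prep,Adv}; 5:graupeerp {Adv,Noun}; 6:chaashau {Noun}; 7:zreeske {Noun}.
Word 3 cannot be Prep — rule 2 would then fail for every completion. It is Adv.
Word 4 cannot be Adv — rule 1 would then fail for every completion. It is Prep.
Word 5 cannot be Adv — rule 1 would then fail for every completion. It is Noun.
Word 2 cannot be Noun — rule 4 would then fail for every completion. It is Adv.
Word 1 cannot be Prep — rule 2 would then fail for every completion. It is Adv.
The unique satisfying tagging is: Adv Adv Adv Prep Noun Noun Noun.
Check: rule 1 ok; rule 2 ok; rule 3 ok; rule 4 ok; rule 5 ok.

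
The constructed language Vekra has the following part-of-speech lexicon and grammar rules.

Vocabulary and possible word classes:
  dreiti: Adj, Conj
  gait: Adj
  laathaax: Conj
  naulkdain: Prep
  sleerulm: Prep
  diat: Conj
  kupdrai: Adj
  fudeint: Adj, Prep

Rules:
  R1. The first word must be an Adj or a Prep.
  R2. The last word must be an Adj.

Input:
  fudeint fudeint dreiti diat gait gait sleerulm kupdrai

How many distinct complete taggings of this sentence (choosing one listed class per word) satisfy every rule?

8

Candidates per position — 1:fudeint {Adj,Prep}; 2:fudeint {Adj,Prep}; 3:dreiti {Adj,Conj}; 4:diat {Conj}; 5:gait {Adj}; 6:gait {Adj}; 7:sleerulm {Prep}; 8:kupdrai {Adj}.
There are 8 candidate sequences in total.
Checking each against the rules leaves 8 sequences.
Count = 8.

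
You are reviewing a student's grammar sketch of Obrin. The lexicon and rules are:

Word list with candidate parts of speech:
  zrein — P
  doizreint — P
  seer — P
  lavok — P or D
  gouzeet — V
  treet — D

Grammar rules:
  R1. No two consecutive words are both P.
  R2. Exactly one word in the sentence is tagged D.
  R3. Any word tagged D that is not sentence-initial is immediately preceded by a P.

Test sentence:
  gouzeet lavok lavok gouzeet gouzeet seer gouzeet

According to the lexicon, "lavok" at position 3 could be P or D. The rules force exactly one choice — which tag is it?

D

Candidates per position — 1:gouzeet {V}; 2:lavok {P,D}; 3:lavok {P,D}; 4:gouzeet {V}; 5:gouzeet {V}; 6:seer {P}; 7:gouzeet {V}.
Position 2: tagging it D would leave rule 3 unsatisfiable, so it must be P.
Position 3: tagging it P would leave rule 1 unsatisfiable, so it must be D.
The only consistent sequence is: V P D V V P V.
Checking: rule 1 ok; rule 2 ok; rule 3 ok.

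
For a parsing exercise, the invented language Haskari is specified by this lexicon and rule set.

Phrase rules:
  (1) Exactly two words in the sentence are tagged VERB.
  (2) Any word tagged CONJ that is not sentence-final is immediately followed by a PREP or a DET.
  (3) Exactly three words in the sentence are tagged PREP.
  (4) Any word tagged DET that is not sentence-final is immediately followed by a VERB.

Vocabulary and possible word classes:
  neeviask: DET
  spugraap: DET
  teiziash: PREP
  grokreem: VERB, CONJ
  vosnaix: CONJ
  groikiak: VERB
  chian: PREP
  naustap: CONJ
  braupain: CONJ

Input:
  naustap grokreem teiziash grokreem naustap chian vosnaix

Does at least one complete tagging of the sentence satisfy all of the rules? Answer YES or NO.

Candidates per position — 1:naustap {CONJ}; 2:grokreem {VERB,CONJ}; 3:teiziash {PREP}; 4:grokreem {VERB,CONJ}; 5:naustap {CONJ}; 6:chian {PREP}; 7:vosnaix {CONJ}.
Rule 2 cannot be satisfied by any choice of tags from the lexicon.
So there is no consistent tagging.

NO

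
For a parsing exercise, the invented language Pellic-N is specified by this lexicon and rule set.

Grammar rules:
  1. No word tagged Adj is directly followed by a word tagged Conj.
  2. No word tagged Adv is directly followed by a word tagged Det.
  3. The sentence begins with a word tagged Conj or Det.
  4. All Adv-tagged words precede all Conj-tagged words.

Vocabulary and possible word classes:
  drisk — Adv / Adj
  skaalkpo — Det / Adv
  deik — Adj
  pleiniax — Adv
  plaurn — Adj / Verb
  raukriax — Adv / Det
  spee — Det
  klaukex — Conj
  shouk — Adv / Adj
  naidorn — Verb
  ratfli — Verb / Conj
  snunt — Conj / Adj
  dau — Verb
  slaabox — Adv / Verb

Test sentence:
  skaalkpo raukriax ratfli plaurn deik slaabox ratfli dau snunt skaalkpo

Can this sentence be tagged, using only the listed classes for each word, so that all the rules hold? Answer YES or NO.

Candidates per position — 1:skaalkpo {Det,Adv}; 2:raukriax {Adv,Det}; 3:ratfli {Verb,Conj}; 4:plaurn {Adj,Verb}; 5:deik {Adj}; 6:slaabox {Adv,Verb}; 7:ratfli {Verb,Conj}; 8:dau {Verb}; 9:snunt {Conj,Adj}; 10:skaalkpo {Det,Adv}.
One satisfying assignment: Det Det Verb Verb Adj Verb Verb Verb Adj Det.
Verifying each rule — rule 1 satisfied; rule 2 satisfied; rule 3 satisfied; rule 4 satisfied.

YES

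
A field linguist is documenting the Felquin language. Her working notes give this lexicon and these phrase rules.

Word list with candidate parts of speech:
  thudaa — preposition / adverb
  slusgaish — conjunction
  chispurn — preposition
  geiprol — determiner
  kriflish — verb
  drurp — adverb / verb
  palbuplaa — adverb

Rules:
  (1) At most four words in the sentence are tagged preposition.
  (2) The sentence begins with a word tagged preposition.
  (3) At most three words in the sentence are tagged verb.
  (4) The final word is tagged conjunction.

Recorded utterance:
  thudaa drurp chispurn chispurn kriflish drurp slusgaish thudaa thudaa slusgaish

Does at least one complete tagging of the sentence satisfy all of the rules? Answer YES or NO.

YES

Candidates per position — 1:thudaa {preposition,adverb}; 2:drurp {adverb,verb}; 3:chispurn {preposition}; 4:chispurn {preposition}; 5:kriflish {verb}; 6:drurp {adverb,verb}; 7:slusgaish {conjunction}; 8:thudaa {preposition,adverb}; 9:thudaa {preposition,adverb}; 10:slusgaish {conjunction}.
One satisfying assignment: preposition adverb preposition preposition verb verb conjunction preposition adverb conjunction.
Verifying each rule — rule 1 ✓; rule 2 ✓; rule 3 ✓; rule 4 ✓.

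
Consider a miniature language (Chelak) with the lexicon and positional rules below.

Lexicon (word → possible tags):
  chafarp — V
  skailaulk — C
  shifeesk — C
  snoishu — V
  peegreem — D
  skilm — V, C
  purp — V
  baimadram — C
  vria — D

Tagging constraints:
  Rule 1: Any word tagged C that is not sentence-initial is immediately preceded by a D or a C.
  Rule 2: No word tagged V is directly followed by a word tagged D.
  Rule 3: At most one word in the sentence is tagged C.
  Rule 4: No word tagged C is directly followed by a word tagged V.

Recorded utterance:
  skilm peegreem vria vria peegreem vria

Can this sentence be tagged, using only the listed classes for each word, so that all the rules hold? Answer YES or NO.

Candidates per position — 1:skilm {V,C}; 2:peegreem {D}; 3:vria {D}; 4:vria {D}; 5:peegreem {D}; 6:vria {D}.
One satisfying assignment: C D D D D D.
Checking: rule 1 satisfied; rule 2 satisfied; rule 3 satisfied; rule 4 satisfied.

YES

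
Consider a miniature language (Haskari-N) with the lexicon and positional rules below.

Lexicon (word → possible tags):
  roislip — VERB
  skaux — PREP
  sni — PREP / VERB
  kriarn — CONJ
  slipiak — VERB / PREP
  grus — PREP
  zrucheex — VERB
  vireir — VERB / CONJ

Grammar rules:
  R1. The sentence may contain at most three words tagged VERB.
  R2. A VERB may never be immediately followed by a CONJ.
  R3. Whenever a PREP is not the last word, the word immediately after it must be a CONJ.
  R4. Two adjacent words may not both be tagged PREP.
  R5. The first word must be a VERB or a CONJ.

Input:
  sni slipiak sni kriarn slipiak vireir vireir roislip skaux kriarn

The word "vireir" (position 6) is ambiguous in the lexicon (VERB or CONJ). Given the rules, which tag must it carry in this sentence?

Candidates per position — 1:sni {PREP,VERB}; 2:slipiak {VERB,PREP}; 3:sni {PREP,VERB}; 4:kriarn {CONJ}; 5:slipiak {VERB,PREP}; 6:vireir {VERB,CONJ}; 7:vireir {VERB,CONJ}; 8:roislip {VERB}; 9:skaux {PREP}; 10:kriarn {CONJ}.
Word 1 cannot be PREP — rule 3 would then fail for every completion. It is VERB.
Word 2 cannot be PREP — rule 3 would then fail for every completion. It is VERB.
Word 3 cannot be VERB — rule 1 would then fail for every completion. It is PREP.
Word 5 cannot be VERB — rule 1 would then fail for every completion. It is PREP.
Word 6 cannot be VERB — rule 1 would then fail for every completion. It is CONJ.
Word 7 cannot be VERB — rule 1 would then fail for every completion. It is CONJ.
The only consistent sequence is: VERB VERB PREP CONJ PREP CONJ CONJ VERB PREP CONJ.
Checking: rule 1 ok; rule 2 ok; rule 3 ok; rule 4 ok; rule 5 ok.

CONJ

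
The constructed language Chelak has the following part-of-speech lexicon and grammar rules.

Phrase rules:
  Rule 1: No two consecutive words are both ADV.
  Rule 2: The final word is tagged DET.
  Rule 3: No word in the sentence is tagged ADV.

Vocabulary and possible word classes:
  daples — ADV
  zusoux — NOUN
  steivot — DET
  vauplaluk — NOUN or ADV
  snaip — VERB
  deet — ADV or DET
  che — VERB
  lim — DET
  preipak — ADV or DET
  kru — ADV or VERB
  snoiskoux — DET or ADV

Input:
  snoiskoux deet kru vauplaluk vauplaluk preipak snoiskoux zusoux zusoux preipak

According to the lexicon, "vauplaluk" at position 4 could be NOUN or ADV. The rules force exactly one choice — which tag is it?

Candidates per position — 1:snoiskoux {DET,ADV}; 2:deet {ADV,DET}; 3:kru {ADV,VERB}; 4:vauplaluk {NOUN,ADV}; 5:vauplaluk {NOUN,ADV}; 6:preipak {ADV,DET}; 7:snoiskoux {DET,ADV}; 8:zusoux {NOUN}; 9:zusoux {NOUN}; 10:preipak {ADV,DET}.
At position 1, choosing ADV makes rule 3 impossible to satisfy; hence DET.
At position 2, choosing ADV makes rule 3 impossible to satisfy; hence DET.
At position 3, choosing ADV makes rule 3 impossible to satisfy; hence VERB.
At position 4, choosing ADV makes rule 3 impossible to satisfy; hence NOUN.
At position 5, choosing ADV makes rule 3 impossible to satisfy; hence NOUN.
At position 6, choosing ADV makes rule 3 impossible to satisfy; hence DET.
At position 7, choosing ADV makes rule 3 impossible to satisfy; hence DET.
At position 10, choosing ADV makes rule 2 impossible to satisfy; hence DET.
So the tagging must be: DET DET VERB NOUN NOUN DET DET NOUN NOUN DET.
Check: rule 1 holds; rule 2 holds; rule 3 holds.

NOUN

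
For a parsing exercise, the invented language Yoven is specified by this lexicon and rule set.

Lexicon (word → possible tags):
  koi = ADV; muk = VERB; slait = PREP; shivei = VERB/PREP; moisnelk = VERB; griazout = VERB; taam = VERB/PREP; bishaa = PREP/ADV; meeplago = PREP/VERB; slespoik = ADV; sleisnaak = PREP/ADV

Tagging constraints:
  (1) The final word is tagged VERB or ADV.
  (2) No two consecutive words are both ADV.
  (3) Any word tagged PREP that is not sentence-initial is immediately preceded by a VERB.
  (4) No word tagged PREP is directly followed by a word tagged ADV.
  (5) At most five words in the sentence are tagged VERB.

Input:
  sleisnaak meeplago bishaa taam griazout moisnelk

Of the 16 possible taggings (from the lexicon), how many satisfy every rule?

Candidates per position — 1:sleisnaak {PREP,ADV}; 2:meeplago {PREP,VERB}; 3:bishaa {PREP,ADV}; 4:taam {VERB,PREP}; 5:griazout {VERB}; 6:moisnelk {VERB}.
There are 16 candidate sequences in total.
The sequences that satisfy every rule: PREP VERB PREP VERB VERB VERB; PREP VERB ADV VERB VERB VERB; ADV VERB PREP VERB VERB VERB; ADV VERB ADV VERB VERB VERB.
Count = 4.

4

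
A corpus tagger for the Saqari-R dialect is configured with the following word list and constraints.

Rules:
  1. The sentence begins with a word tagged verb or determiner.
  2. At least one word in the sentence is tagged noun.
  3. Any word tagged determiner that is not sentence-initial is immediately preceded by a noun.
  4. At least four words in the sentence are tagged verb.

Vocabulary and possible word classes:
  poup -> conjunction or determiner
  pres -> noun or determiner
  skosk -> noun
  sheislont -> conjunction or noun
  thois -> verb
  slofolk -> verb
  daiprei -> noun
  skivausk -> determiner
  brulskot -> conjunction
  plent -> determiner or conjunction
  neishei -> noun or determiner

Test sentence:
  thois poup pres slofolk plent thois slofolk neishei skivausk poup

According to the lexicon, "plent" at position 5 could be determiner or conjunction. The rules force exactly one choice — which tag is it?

Candidates per position — 1:thois {verb}; 2:poup {conjunction,determiner}; 3:pres {noun,determiner}; 4:slofolk {verb}; 5:plent {determiner,conjunction}; 6:thois {verb}; 7:slofolk {verb}; 8:neishei {noun,determiner}; 9:skivausk {determiner}; 10:poup {conjunction,determiner}.
If word 2 were determiner, no tagging could satisfy rule 3; so word 2 is conjunction.
If word 3 were determiner, no tagging could satisfy rule 3; so word 3 is noun.
If word 5 were determiner, no tagging could satisfy rule 3; so word 5 is conjunction.
If word 8 were determiner, no tagging could satisfy rule 3; so word 8 is noun.
If word 10 were determiner, no tagging could satisfy rule 3; so word 10 is conjunction.
The unique satisfying tagging is: verb conjunction noun verb conjunction verb verb noun determiner conjunction.
Check: rule 1 satisfied; rule 2 satisfied; rule 3 satisfied; rule 4 satisfied.

conjunction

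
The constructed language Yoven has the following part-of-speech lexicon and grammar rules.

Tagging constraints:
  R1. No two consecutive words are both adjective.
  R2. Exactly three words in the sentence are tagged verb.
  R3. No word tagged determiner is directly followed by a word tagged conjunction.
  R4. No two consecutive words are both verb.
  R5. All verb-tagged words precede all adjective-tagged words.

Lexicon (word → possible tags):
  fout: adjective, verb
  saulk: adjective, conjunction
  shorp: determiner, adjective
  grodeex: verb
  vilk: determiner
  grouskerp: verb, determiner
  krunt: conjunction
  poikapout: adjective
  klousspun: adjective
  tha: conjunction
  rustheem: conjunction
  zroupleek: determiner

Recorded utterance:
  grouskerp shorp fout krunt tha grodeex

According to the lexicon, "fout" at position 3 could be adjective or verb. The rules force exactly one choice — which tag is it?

Candidates per position — 1:grouskerp {verb,determiner}; 2:shorp {determiner,adjective}; 3:fout {adjective,verb}; 4:krunt {conjunction}; 5:tha {conjunction}; 6:grodeex {verb}.
Position 1: determiner is ruled out by rule 2; that leaves verb.
Position 2: adjective is ruled out by rule 5; that leaves determiner.
Position 3: adjective is ruled out by rule 2; that leaves verb.
The only consistent sequence is: verb determiner verb conjunction conjunction verb.
Checking: rule 1 satisfied; rule 2 satisfied; rule 3 satisfied; rule 4 satisfied; rule 5 satisfied.

verb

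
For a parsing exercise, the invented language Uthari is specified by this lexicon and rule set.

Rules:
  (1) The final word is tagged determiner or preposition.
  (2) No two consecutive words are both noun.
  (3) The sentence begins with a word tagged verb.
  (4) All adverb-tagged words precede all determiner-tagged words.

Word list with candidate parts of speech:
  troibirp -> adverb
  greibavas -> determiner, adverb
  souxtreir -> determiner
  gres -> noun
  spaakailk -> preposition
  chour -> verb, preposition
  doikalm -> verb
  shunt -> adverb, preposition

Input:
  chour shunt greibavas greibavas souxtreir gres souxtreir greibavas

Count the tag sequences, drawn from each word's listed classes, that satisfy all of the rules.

Candidates per position — 1:chour {verb,preposition}; 2:shunt {adverb,preposition}; 3:greibavas {determiner,adverb}; 4:greibavas {determiner,adverb}; 5:souxtreir {determiner}; 6:gres {noun}; 7:souxtreir {determiner}; 8:greibavas {determiner,adverb}.
There are 32 candidate sequences in total.
Checking each against the rules leaves 6 sequences.
Count = 6.

6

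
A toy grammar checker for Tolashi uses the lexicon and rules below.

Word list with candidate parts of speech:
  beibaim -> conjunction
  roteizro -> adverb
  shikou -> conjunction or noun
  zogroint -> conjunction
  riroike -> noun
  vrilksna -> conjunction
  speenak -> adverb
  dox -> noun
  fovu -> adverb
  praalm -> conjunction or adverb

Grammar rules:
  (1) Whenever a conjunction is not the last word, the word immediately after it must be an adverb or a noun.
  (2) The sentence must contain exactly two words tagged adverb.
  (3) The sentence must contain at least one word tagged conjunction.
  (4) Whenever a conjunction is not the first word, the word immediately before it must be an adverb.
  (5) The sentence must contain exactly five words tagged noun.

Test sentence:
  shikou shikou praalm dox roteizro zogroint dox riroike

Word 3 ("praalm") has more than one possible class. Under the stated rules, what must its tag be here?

Candidates per position — 1:shikou {conjunction,noun}; 2:shikou {conjunction,noun}; 3:praalm {conjunction,adverb}; 4:dox {noun}; 5:roteizro {adverb}; 6:zogroint {conjunction}; 7:dox {noun}; 8:riroike {noun}.
At position 1, choosing conjunction makes rule 5 impossible to satisfy; hence noun.
At position 2, choosing conjunction makes rule 4 impossible to satisfy; hence noun.
At position 3, choosing conjunction makes rule 2 impossible to satisfy; hence adverb.
The only consistent sequence is: noun noun adverb noun adverb conjunction noun noun.
Check: rule 1 satisfied; rule 2 satisfied; rule 3 satisfied; rule 4 satisfied; rule 5 satisfied.

adverb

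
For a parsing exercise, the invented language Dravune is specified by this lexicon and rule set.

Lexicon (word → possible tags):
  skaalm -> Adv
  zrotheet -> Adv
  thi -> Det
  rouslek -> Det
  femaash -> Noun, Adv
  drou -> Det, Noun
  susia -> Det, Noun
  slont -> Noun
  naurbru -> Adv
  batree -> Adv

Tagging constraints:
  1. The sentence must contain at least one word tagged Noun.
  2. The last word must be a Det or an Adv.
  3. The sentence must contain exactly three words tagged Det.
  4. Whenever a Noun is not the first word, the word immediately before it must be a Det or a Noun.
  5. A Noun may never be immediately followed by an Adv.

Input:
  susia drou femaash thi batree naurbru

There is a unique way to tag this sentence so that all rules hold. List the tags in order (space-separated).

Candidates per position — 1:susia {Det,Noun}; 2:drou {Det,Noun}; 3:femaash {Noun,Adv}; 4:thi {Det}; 5:batree {Adv}; 6:naurbru {Adv}.
At position 1, choosing Noun makes rule 3 impossible to satisfy; hence Det.
At position 2, choosing Noun makes rule 3 impossible to satisfy; hence Det.
At position 3, choosing Adv makes rule 1 impossible to satisfy; hence Noun.
That leaves exactly one tagging: Det Det Noun Det Adv Adv.
Rule-by-rule: rule 1 ok; rule 2 ok; rule 3 ok; rule 4 ok; rule 5 ok.

Det Det Noun Det Adv Adv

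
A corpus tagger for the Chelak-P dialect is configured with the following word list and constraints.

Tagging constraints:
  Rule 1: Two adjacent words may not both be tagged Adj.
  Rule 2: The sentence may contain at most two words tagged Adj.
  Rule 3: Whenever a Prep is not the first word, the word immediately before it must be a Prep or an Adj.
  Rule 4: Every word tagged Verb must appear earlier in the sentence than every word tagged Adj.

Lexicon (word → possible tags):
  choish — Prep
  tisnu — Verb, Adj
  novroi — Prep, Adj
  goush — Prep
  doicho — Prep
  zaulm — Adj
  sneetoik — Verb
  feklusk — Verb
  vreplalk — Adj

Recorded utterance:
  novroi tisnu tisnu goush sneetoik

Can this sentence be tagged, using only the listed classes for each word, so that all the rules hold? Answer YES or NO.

Candidates per position — 1:novroi {Prep,Adj}; 2:tisnu {Verb,Adj}; 3:tisnu {Verb,Adj}; 4:goush {Prep}; 5:sneetoik {Verb}.
Every candidate sequence violates at least one rule; no consistent tagging exists.

NO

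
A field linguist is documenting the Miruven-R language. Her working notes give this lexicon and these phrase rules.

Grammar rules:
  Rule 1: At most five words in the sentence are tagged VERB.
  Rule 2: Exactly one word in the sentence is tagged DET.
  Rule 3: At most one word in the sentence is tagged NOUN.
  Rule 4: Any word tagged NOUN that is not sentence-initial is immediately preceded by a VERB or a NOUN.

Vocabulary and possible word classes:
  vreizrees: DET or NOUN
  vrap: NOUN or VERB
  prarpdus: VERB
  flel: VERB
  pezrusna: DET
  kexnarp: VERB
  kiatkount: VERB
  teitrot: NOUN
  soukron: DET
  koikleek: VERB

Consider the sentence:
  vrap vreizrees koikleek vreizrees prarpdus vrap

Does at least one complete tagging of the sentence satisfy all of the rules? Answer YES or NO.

Candidates per position — 1:vrap {NOUN,VERB}; 2:vreizrees {DET,NOUN}; 3:koikleek {VERB}; 4:vreizrees {DET,NOUN}; 5:prarpdus {VERB}; 6:vrap {NOUN,VERB}.
One satisfying assignment: VERB DET VERB NOUN VERB VERB.
Verifying each rule — rule 1 holds; rule 2 holds; rule 3 holds; rule 4 holds.

YES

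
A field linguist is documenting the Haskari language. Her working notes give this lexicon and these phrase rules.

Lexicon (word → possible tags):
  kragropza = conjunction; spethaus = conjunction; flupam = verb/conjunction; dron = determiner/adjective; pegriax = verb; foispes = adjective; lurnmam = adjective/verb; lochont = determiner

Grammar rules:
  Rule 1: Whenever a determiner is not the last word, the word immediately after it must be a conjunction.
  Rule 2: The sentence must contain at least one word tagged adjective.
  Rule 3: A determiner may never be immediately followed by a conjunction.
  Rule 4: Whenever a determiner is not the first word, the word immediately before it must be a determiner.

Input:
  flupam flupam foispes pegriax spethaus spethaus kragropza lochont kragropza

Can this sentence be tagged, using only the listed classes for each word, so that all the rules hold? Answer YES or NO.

Candidates per position — 1:flupam {verb,conjunction}; 2:flupam {verb,conjunction}; 3:foispes {adjective}; 4:pegriax {verb}; 5:spethaus {conjunction}; 6:spethaus {conjunction}; 7:kragropza {conjunction}; 8:lochont {determiner}; 9:kragropza {conjunction}.
Rule 3 cannot be satisfied by any choice of tags from the lexicon.
So there is no consistent tagging.

NO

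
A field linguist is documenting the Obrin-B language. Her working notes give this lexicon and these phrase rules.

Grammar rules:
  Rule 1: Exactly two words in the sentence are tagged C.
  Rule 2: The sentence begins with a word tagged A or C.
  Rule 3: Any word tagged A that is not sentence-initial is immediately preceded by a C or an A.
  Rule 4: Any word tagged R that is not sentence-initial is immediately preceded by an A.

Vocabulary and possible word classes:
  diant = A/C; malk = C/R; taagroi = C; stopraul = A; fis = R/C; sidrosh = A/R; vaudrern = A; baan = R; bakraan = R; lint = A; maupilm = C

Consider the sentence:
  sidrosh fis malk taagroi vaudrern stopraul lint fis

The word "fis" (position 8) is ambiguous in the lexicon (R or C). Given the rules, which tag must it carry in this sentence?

Candidates per position — 1:sidrosh {A,R}; 2:fis {R,C}; 3:malk {C,R}; 4:taagroi {C}; 5:vaudrern {A}; 6:stopraul {A}; 7:lint {A}; 8:fis {R,C}.
Position 1: R is ruled out by rule 2; that leaves A.
Position 3: R is ruled out by rule 4; that leaves C.
Position 8: C is ruled out by rule 1; that leaves R.
Position 2: C is ruled out by rule 1; that leaves R.
That leaves exactly one tagging: A R C C A A A R.
Rule-by-rule: rule 1 ok; rule 2 ok; rule 3 ok; rule 4 ok.

R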